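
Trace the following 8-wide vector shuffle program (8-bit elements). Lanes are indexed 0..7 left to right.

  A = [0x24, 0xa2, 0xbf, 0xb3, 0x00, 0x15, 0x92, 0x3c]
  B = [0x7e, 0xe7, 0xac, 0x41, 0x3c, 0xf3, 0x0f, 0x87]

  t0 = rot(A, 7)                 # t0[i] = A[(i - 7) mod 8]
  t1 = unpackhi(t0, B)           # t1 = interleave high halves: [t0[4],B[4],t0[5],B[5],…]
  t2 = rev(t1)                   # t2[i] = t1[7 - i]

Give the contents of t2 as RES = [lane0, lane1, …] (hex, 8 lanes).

  t0: a2 bf b3 00 15 92 3c 24
  t1: 15 3c 92 f3 3c 0f 24 87
  t2: 87 24 0f 3c f3 92 3c 15

RES = [0x87, 0x24, 0x0f, 0x3c, 0xf3, 0x92, 0x3c, 0x15]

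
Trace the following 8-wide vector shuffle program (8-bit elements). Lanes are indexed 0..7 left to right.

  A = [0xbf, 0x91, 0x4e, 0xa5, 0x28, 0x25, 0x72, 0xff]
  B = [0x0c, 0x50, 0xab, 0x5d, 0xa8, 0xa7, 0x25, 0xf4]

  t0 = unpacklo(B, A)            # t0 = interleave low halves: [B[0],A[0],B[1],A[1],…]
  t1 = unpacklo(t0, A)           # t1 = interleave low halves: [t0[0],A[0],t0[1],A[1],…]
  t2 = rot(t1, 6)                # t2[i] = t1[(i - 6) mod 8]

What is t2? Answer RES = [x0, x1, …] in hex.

t0 = [0x0c, 0xbf, 0x50, 0x91, 0xab, 0x4e, 0x5d, 0xa5]
t1 = [0x0c, 0xbf, 0xbf, 0x91, 0x50, 0x4e, 0x91, 0xa5]
t2 = [0xbf, 0x91, 0x50, 0x4e, 0x91, 0xa5, 0x0c, 0xbf]

RES = [0xbf, 0x91, 0x50, 0x4e, 0x91, 0xa5, 0x0c, 0xbf]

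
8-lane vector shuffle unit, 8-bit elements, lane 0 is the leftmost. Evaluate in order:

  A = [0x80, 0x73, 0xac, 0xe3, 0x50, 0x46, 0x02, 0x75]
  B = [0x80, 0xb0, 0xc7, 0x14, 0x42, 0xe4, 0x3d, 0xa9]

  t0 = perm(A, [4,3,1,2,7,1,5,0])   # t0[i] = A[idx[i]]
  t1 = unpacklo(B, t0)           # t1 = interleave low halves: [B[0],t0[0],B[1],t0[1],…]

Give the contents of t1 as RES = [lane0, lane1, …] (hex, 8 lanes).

→ t0 |50|e3|73|ac|75|73|46|80|
→ t1 |80|50|b0|e3|c7|73|14|ac|

RES = [0x80, 0x50, 0xb0, 0xe3, 0xc7, 0x73, 0x14, 0xac]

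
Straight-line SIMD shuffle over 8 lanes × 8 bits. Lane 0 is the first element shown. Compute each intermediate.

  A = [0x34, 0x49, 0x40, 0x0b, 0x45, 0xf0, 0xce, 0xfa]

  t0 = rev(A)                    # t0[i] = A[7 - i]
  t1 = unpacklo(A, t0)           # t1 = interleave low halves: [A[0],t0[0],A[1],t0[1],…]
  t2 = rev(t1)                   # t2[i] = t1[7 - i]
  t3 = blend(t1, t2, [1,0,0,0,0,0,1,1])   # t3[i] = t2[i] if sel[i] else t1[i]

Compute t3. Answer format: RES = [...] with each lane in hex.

RES = [0x45, 0xfa, 0x49, 0xce, 0x40, 0xf0, 0xfa, 0x34]

  t0: fa ce f0 45 0b 40 49 34
  t1: 34 fa 49 ce 40 f0 0b 45
  t2: 45 0b f0 40 ce 49 fa 34
  t3: 45 fa 49 ce 40 f0 fa 34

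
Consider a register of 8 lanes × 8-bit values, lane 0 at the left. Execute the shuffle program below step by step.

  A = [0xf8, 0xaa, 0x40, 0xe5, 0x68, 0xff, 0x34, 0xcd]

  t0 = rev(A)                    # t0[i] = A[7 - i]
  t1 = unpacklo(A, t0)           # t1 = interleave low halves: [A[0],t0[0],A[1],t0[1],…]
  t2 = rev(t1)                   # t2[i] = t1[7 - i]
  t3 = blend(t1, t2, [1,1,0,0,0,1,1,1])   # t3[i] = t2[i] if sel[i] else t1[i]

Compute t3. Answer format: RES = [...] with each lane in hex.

t0 = [0xcd, 0x34, 0xff, 0x68, 0xe5, 0x40, 0xaa, 0xf8]
t1 = [0xf8, 0xcd, 0xaa, 0x34, 0x40, 0xff, 0xe5, 0x68]
t2 = [0x68, 0xe5, 0xff, 0x40, 0x34, 0xaa, 0xcd, 0xf8]
t3 = [0x68, 0xe5, 0xaa, 0x34, 0x40, 0xaa, 0xcd, 0xf8]

RES = [0x68, 0xe5, 0xaa, 0x34, 0x40, 0xaa, 0xcd, 0xf8]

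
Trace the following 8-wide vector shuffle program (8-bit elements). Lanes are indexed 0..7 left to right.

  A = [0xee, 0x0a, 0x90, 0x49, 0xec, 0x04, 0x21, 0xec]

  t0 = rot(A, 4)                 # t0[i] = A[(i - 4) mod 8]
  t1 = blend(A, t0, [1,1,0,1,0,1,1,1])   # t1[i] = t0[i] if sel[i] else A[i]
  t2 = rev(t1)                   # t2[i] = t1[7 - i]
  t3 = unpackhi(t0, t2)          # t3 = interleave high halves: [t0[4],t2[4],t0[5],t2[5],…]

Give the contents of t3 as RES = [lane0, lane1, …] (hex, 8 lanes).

t0 = [0xec, 0x04, 0x21, 0xec, 0xee, 0x0a, 0x90, 0x49]
t1 = [0xec, 0x04, 0x90, 0xec, 0xec, 0x0a, 0x90, 0x49]
t2 = [0x49, 0x90, 0x0a, 0xec, 0xec, 0x90, 0x04, 0xec]
t3 = [0xee, 0xec, 0x0a, 0x90, 0x90, 0x04, 0x49, 0xec]

RES = [0xee, 0xec, 0x0a, 0x90, 0x90, 0x04, 0x49, 0xec]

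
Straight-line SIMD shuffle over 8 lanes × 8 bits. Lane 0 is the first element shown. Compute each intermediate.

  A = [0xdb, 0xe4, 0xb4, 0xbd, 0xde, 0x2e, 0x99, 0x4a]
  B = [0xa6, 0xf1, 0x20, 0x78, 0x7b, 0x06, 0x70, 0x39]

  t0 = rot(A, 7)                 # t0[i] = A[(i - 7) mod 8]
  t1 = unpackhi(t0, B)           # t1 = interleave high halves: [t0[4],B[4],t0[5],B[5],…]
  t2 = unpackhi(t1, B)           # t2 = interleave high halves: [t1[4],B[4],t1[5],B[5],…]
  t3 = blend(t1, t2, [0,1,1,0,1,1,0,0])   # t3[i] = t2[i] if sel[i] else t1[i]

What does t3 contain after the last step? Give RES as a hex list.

→ t0 |e4|b4|bd|de|2e|99|4a|db|
→ t1 |2e|7b|99|06|4a|70|db|39|
→ t2 |4a|7b|70|06|db|70|39|39|
→ t3 |2e|7b|70|06|db|70|db|39|

RES = [0x2e, 0x7b, 0x70, 0x06, 0xdb, 0x70, 0xdb, 0x39]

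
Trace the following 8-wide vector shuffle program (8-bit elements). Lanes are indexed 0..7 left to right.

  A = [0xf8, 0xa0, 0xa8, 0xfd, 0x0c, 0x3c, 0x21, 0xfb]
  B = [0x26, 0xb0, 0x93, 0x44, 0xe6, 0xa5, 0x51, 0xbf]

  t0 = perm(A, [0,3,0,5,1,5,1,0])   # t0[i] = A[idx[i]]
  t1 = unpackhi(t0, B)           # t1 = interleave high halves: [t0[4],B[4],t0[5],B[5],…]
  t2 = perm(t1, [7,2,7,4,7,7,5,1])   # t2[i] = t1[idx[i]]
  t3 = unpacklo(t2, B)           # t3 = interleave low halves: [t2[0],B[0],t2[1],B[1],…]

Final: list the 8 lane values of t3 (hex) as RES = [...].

  t0: f8 fd f8 3c a0 3c a0 f8
  t1: a0 e6 3c a5 a0 51 f8 bf
  t2: bf 3c bf a0 bf bf 51 e6
  t3: bf 26 3c b0 bf 93 a0 44

RES = [0xbf, 0x26, 0x3c, 0xb0, 0xbf, 0x93, 0xa0, 0x44]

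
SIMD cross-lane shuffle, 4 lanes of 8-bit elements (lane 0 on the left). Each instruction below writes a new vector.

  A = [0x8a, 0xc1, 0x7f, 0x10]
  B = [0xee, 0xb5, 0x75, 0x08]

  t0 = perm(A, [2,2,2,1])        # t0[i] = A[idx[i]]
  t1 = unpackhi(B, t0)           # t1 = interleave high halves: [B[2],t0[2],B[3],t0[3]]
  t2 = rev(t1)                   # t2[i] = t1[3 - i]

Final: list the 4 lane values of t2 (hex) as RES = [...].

RES = [ 0xc1  0x08  0x7f  0x75 ]

→ t0 |7f|7f|7f|c1|
→ t1 |75|7f|08|c1|
→ t2 |c1|08|7f|75|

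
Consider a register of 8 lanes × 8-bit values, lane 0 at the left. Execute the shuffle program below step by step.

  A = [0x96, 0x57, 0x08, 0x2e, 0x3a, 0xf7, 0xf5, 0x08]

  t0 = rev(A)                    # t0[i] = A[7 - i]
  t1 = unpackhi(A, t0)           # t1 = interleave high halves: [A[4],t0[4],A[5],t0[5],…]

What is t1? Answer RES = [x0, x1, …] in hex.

t0 = [0x08, 0xf5, 0xf7, 0x3a, 0x2e, 0x08, 0x57, 0x96]
t1 = [0x3a, 0x2e, 0xf7, 0x08, 0xf5, 0x57, 0x08, 0x96]

RES = [0x3a, 0x2e, 0xf7, 0x08, 0xf5, 0x57, 0x08, 0x96]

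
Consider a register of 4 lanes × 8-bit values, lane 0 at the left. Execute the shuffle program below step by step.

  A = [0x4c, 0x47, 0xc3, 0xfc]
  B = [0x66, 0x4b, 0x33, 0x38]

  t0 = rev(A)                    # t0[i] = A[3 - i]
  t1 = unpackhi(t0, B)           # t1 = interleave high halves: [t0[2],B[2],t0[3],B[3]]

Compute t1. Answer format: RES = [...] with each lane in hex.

RES = [ 0x47  0x33  0x4c  0x38 ]

→ t0 |fc|c3|47|4c|
→ t1 |47|33|4c|38|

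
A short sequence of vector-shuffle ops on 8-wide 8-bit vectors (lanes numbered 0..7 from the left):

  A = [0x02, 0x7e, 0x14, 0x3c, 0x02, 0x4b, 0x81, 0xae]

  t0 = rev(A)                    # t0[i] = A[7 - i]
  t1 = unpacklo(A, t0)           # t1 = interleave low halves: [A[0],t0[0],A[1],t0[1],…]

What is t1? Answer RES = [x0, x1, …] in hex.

RES = [0x02, 0xae, 0x7e, 0x81, 0x14, 0x4b, 0x3c, 0x02]

→ t0 |ae|81|4b|02|3c|14|7e|02|
→ t1 |02|ae|7e|81|14|4b|3c|02|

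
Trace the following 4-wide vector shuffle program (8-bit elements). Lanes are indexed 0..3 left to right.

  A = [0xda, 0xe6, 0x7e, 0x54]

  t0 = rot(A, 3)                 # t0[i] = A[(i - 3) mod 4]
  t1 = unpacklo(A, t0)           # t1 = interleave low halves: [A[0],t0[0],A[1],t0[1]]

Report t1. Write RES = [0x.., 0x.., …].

t0 = [0xe6, 0x7e, 0x54, 0xda]
t1 = [0xda, 0xe6, 0xe6, 0x7e]

RES = [ 0xda  0xe6  0xe6  0x7e ]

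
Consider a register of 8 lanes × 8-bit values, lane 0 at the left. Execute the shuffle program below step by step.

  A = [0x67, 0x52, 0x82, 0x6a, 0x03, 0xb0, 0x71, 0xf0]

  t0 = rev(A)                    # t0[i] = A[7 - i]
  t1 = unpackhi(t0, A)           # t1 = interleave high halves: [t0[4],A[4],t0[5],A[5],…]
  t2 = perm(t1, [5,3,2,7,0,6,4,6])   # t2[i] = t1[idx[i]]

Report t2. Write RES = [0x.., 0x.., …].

RES = [0x71, 0xb0, 0x82, 0xf0, 0x6a, 0x67, 0x52, 0x67]

→ t0 |f0|71|b0|03|6a|82|52|67|
→ t1 |6a|03|82|b0|52|71|67|f0|
→ t2 |71|b0|82|f0|6a|67|52|67|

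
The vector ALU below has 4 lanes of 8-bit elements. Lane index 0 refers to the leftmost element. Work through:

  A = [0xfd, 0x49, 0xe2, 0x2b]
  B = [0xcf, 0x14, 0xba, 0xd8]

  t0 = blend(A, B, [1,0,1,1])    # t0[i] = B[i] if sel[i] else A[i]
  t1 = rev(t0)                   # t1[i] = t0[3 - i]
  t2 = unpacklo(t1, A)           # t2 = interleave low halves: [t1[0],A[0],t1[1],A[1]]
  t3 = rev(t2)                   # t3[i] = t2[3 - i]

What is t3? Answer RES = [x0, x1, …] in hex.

→ t0 |cf|49|ba|d8|
→ t1 |d8|ba|49|cf|
→ t2 |d8|fd|ba|49|
→ t3 |49|ba|fd|d8|

RES = [ 0x49  0xba  0xfd  0xd8 ]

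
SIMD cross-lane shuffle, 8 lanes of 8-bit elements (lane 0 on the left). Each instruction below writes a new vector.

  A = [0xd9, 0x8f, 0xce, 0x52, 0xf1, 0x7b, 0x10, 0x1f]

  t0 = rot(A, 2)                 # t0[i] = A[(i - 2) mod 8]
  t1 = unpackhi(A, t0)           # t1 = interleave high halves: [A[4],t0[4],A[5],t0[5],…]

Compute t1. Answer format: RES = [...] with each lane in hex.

RES = [ 0xf1  0xce  0x7b  0x52  0x10  0xf1  0x1f  0x7b ]

  t0: 10 1f d9 8f ce 52 f1 7b
  t1: f1 ce 7b 52 10 f1 1f 7b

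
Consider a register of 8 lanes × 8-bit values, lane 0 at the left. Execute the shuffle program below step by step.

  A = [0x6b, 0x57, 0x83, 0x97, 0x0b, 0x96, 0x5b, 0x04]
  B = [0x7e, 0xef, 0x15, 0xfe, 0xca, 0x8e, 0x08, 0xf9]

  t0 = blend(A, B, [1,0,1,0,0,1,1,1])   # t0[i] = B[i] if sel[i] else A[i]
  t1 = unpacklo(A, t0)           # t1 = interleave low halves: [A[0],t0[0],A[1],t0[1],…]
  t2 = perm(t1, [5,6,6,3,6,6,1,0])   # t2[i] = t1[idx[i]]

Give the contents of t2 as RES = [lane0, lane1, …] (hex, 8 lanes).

  t0: 7e 57 15 97 0b 8e 08 f9
  t1: 6b 7e 57 57 83 15 97 97
  t2: 15 97 97 57 97 97 7e 6b

RES = [0x15, 0x97, 0x97, 0x57, 0x97, 0x97, 0x7e, 0x6b]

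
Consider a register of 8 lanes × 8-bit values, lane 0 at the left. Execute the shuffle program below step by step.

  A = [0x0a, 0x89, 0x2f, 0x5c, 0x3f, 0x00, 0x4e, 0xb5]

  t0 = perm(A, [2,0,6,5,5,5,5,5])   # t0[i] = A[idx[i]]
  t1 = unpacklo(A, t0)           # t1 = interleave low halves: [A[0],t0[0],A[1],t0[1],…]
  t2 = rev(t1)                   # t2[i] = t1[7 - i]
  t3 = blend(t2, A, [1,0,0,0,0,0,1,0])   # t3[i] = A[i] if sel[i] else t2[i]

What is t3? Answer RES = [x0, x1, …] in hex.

RES = [0x0a, 0x5c, 0x4e, 0x2f, 0x0a, 0x89, 0x4e, 0x0a]

→ t0 |2f|0a|4e|00|00|00|00|00|
→ t1 |0a|2f|89|0a|2f|4e|5c|00|
→ t2 |00|5c|4e|2f|0a|89|2f|0a|
→ t3 |0a|5c|4e|2f|0a|89|4e|0a|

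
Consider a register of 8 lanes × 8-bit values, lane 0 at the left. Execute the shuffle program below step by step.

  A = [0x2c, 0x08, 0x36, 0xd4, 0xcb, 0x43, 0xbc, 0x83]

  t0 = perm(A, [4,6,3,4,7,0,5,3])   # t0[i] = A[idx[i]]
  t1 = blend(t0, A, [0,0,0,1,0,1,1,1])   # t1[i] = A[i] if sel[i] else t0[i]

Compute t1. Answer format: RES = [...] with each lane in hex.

t0 = [0xcb, 0xbc, 0xd4, 0xcb, 0x83, 0x2c, 0x43, 0xd4]
t1 = [0xcb, 0xbc, 0xd4, 0xd4, 0x83, 0x43, 0xbc, 0x83]

RES = [0xcb, 0xbc, 0xd4, 0xd4, 0x83, 0x43, 0xbc, 0x83]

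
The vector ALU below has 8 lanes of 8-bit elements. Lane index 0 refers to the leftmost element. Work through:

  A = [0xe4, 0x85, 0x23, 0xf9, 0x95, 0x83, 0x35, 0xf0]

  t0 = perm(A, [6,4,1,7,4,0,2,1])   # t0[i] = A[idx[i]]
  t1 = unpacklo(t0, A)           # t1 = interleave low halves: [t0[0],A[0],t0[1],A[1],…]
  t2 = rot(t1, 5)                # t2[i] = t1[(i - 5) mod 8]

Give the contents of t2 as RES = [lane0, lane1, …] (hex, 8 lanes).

RES = [ 0x85  0x85  0x23  0xf0  0xf9  0x35  0xe4  0x95 ]

t0 = [0x35, 0x95, 0x85, 0xf0, 0x95, 0xe4, 0x23, 0x85]
t1 = [0x35, 0xe4, 0x95, 0x85, 0x85, 0x23, 0xf0, 0xf9]
t2 = [0x85, 0x85, 0x23, 0xf0, 0xf9, 0x35, 0xe4, 0x95]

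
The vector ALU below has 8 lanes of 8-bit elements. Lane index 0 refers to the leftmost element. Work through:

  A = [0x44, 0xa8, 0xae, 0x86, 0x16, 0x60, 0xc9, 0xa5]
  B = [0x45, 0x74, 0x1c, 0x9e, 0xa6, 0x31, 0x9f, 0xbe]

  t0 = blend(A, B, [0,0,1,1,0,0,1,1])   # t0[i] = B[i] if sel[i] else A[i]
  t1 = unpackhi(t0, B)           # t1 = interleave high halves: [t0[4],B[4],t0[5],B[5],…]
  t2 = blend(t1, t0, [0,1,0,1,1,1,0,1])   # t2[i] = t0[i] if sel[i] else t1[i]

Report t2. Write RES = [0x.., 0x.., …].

→ t0 |44|a8|1c|9e|16|60|9f|be|
→ t1 |16|a6|60|31|9f|9f|be|be|
→ t2 |16|a8|60|9e|16|60|be|be|

RES = [ 0x16  0xa8  0x60  0x9e  0x16  0x60  0xbe  0xbe ]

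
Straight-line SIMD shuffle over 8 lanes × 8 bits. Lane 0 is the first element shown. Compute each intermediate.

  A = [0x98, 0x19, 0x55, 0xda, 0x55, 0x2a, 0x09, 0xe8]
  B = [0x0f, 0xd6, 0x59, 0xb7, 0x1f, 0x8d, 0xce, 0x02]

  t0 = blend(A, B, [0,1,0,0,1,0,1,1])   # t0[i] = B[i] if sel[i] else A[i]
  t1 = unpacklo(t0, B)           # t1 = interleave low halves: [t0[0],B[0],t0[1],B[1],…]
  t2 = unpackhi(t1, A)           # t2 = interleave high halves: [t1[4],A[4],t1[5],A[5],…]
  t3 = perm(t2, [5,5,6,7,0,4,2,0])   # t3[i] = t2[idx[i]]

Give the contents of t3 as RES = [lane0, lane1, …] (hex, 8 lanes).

t0 = [0x98, 0xd6, 0x55, 0xda, 0x1f, 0x2a, 0xce, 0x02]
t1 = [0x98, 0x0f, 0xd6, 0xd6, 0x55, 0x59, 0xda, 0xb7]
t2 = [0x55, 0x55, 0x59, 0x2a, 0xda, 0x09, 0xb7, 0xe8]
t3 = [0x09, 0x09, 0xb7, 0xe8, 0x55, 0xda, 0x59, 0x55]

RES = [ 0x09  0x09  0xb7  0xe8  0x55  0xda  0x59  0x55 ]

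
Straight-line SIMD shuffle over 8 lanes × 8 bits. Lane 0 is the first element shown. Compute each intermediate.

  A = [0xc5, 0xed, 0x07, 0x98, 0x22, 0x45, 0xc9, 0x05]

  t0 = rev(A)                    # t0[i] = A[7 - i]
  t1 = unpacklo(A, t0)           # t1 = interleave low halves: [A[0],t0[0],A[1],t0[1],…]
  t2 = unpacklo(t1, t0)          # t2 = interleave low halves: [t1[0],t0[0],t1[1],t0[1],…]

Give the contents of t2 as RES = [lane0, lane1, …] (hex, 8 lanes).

t0 = [0x05, 0xc9, 0x45, 0x22, 0x98, 0x07, 0xed, 0xc5]
t1 = [0xc5, 0x05, 0xed, 0xc9, 0x07, 0x45, 0x98, 0x22]
t2 = [0xc5, 0x05, 0x05, 0xc9, 0xed, 0x45, 0xc9, 0x22]

RES = [ 0xc5  0x05  0x05  0xc9  0xed  0x45  0xc9  0x22 ]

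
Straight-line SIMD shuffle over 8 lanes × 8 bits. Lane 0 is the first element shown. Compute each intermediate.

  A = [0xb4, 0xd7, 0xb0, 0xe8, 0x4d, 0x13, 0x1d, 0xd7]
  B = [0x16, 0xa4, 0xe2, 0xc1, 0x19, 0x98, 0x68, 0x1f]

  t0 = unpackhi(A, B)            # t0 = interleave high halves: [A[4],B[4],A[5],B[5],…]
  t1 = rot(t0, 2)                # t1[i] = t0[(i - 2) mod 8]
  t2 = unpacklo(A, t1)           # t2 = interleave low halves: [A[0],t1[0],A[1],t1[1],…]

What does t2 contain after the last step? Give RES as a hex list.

  t0: 4d 19 13 98 1d 68 d7 1f
  t1: d7 1f 4d 19 13 98 1d 68
  t2: b4 d7 d7 1f b0 4d e8 19

RES = [ 0xb4  0xd7  0xd7  0x1f  0xb0  0x4d  0xe8  0x19 ]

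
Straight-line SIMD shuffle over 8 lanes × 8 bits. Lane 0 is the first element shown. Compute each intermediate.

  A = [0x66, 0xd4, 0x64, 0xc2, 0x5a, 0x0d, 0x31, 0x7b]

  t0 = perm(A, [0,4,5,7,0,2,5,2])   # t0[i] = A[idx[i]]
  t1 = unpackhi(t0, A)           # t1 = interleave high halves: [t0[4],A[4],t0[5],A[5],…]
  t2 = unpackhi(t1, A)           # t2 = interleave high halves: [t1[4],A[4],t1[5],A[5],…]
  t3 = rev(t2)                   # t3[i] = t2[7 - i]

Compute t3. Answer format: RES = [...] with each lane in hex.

RES = [ 0x7b  0x7b  0x31  0x64  0x0d  0x31  0x5a  0x0d ]

→ t0 |66|5a|0d|7b|66|64|0d|64|
→ t1 |66|5a|64|0d|0d|31|64|7b|
→ t2 |0d|5a|31|0d|64|31|7b|7b|
→ t3 |7b|7b|31|64|0d|31|5a|0d|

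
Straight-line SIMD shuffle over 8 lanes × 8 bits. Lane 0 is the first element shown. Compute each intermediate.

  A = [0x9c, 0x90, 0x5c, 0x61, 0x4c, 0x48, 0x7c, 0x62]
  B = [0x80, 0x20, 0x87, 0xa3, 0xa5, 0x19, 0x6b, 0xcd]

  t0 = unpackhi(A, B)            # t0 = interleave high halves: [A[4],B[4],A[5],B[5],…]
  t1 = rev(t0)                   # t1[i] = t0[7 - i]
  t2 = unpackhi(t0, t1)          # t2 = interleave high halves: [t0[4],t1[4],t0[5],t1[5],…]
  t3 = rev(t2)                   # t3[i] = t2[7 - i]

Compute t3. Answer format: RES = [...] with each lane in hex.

RES = [0x4c, 0xcd, 0xa5, 0x62, 0x48, 0x6b, 0x19, 0x7c]

t0 = [0x4c, 0xa5, 0x48, 0x19, 0x7c, 0x6b, 0x62, 0xcd]
t1 = [0xcd, 0x62, 0x6b, 0x7c, 0x19, 0x48, 0xa5, 0x4c]
t2 = [0x7c, 0x19, 0x6b, 0x48, 0x62, 0xa5, 0xcd, 0x4c]
t3 = [0x4c, 0xcd, 0xa5, 0x62, 0x48, 0x6b, 0x19, 0x7c]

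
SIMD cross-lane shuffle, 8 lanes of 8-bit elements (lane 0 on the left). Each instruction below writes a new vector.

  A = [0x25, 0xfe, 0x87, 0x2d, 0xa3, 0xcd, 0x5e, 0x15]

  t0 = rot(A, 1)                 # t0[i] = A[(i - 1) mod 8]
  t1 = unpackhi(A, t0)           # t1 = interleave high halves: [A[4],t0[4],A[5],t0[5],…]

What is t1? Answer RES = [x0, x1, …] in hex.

→ t0 |15|25|fe|87|2d|a3|cd|5e|
→ t1 |a3|2d|cd|a3|5e|cd|15|5e|

RES = [0xa3, 0x2d, 0xcd, 0xa3, 0x5e, 0xcd, 0x15, 0x5e]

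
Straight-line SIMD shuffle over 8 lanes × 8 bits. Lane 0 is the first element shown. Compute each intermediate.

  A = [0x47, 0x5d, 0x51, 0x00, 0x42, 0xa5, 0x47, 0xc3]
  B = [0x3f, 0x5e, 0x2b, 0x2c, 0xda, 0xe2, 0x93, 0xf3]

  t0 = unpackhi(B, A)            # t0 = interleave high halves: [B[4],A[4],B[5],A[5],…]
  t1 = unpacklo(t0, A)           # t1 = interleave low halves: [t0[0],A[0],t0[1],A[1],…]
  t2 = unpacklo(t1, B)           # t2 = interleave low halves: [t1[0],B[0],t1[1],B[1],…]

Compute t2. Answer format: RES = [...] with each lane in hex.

RES = [ 0xda  0x3f  0x47  0x5e  0x42  0x2b  0x5d  0x2c ]

→ t0 |da|42|e2|a5|93|47|f3|c3|
→ t1 |da|47|42|5d|e2|51|a5|00|
→ t2 |da|3f|47|5e|42|2b|5d|2c|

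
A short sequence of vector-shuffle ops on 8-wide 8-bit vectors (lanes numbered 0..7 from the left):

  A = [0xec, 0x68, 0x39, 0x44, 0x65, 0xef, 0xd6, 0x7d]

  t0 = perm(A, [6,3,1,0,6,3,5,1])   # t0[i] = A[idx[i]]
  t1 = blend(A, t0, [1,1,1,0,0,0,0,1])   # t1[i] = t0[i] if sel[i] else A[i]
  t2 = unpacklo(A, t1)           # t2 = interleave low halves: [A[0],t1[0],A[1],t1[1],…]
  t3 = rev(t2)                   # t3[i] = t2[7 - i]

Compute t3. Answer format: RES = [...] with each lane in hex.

→ t0 |d6|44|68|ec|d6|44|ef|68|
→ t1 |d6|44|68|44|65|ef|d6|68|
→ t2 |ec|d6|68|44|39|68|44|44|
→ t3 |44|44|68|39|44|68|d6|ec|

RES = [ 0x44  0x44  0x68  0x39  0x44  0x68  0xd6  0xec ]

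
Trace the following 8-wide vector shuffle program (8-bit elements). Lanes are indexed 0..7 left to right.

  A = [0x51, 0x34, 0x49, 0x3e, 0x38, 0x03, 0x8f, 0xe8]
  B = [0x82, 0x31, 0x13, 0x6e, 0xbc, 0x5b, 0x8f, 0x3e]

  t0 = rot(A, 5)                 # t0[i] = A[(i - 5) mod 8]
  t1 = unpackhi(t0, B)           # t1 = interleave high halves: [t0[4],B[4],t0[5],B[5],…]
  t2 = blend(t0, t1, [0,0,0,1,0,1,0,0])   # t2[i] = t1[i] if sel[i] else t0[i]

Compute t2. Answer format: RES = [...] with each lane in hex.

RES = [0x3e, 0x38, 0x03, 0x5b, 0xe8, 0x8f, 0x34, 0x49]

→ t0 |3e|38|03|8f|e8|51|34|49|
→ t1 |e8|bc|51|5b|34|8f|49|3e|
→ t2 |3e|38|03|5b|e8|8f|34|49|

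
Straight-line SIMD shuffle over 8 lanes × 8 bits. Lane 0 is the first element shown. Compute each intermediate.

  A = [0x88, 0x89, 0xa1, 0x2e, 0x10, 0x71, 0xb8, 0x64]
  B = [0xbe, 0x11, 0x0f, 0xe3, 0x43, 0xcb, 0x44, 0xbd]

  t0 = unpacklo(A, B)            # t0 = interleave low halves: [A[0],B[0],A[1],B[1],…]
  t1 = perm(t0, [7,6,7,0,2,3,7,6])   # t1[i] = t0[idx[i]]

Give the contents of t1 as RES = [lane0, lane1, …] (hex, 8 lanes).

RES = [0xe3, 0x2e, 0xe3, 0x88, 0x89, 0x11, 0xe3, 0x2e]

  t0: 88 be 89 11 a1 0f 2e e3
  t1: e3 2e e3 88 89 11 e3 2e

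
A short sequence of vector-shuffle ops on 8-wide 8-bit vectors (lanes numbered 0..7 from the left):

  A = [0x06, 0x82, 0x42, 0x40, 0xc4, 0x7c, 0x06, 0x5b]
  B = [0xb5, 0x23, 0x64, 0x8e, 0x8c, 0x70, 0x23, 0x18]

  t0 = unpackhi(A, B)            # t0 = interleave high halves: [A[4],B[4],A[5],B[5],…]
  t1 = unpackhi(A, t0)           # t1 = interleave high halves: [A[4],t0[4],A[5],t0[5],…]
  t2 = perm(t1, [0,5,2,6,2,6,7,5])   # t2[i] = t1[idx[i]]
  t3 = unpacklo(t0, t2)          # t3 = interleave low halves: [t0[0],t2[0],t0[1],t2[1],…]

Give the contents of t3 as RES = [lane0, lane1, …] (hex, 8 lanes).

t0 = [0xc4, 0x8c, 0x7c, 0x70, 0x06, 0x23, 0x5b, 0x18]
t1 = [0xc4, 0x06, 0x7c, 0x23, 0x06, 0x5b, 0x5b, 0x18]
t2 = [0xc4, 0x5b, 0x7c, 0x5b, 0x7c, 0x5b, 0x18, 0x5b]
t3 = [0xc4, 0xc4, 0x8c, 0x5b, 0x7c, 0x7c, 0x70, 0x5b]

RES = [0xc4, 0xc4, 0x8c, 0x5b, 0x7c, 0x7c, 0x70, 0x5b]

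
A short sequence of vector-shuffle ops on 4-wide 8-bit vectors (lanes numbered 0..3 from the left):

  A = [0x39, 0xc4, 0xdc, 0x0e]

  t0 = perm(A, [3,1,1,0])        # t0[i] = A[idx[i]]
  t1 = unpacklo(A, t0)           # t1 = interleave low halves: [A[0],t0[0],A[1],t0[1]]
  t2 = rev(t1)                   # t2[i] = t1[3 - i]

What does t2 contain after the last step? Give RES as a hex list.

→ t0 |0e|c4|c4|39|
→ t1 |39|0e|c4|c4|
→ t2 |c4|c4|0e|39|

RES = [ 0xc4  0xc4  0x0e  0x39 ]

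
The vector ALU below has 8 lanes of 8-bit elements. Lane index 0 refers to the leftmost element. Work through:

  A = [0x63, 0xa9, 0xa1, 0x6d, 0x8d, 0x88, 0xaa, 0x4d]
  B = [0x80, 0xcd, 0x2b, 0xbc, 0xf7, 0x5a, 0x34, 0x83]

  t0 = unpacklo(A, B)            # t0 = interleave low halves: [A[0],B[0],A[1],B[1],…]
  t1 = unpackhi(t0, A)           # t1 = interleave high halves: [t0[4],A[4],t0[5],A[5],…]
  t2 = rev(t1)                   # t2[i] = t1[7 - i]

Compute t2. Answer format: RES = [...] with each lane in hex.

RES = [ 0x4d  0xbc  0xaa  0x6d  0x88  0x2b  0x8d  0xa1 ]

t0 = [0x63, 0x80, 0xa9, 0xcd, 0xa1, 0x2b, 0x6d, 0xbc]
t1 = [0xa1, 0x8d, 0x2b, 0x88, 0x6d, 0xaa, 0xbc, 0x4d]
t2 = [0x4d, 0xbc, 0xaa, 0x6d, 0x88, 0x2b, 0x8d, 0xa1]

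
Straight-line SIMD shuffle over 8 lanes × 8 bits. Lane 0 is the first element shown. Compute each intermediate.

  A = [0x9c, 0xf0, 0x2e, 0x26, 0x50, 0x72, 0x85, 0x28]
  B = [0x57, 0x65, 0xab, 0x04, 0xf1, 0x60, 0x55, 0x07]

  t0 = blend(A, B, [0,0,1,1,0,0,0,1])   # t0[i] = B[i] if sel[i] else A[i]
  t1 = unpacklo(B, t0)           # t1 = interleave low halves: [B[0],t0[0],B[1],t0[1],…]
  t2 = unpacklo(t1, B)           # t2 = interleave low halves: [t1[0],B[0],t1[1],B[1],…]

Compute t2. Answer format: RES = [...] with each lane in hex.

→ t0 |9c|f0|ab|04|50|72|85|07|
→ t1 |57|9c|65|f0|ab|ab|04|04|
→ t2 |57|57|9c|65|65|ab|f0|04|

RES = [ 0x57  0x57  0x9c  0x65  0x65  0xab  0xf0  0x04 ]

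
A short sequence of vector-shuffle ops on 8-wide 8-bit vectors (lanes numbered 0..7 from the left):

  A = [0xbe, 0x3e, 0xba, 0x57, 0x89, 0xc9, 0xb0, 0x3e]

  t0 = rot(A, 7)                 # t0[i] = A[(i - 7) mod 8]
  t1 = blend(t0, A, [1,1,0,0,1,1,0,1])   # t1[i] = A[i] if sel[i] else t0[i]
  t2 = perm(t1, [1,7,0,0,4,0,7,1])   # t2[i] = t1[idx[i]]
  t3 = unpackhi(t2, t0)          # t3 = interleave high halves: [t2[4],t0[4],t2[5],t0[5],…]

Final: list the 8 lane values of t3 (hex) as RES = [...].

→ t0 |3e|ba|57|89|c9|b0|3e|be|
→ t1 |be|3e|57|89|89|c9|3e|3e|
→ t2 |3e|3e|be|be|89|be|3e|3e|
→ t3 |89|c9|be|b0|3e|3e|3e|be|

RES = [ 0x89  0xc9  0xbe  0xb0  0x3e  0x3e  0x3e  0xbe ]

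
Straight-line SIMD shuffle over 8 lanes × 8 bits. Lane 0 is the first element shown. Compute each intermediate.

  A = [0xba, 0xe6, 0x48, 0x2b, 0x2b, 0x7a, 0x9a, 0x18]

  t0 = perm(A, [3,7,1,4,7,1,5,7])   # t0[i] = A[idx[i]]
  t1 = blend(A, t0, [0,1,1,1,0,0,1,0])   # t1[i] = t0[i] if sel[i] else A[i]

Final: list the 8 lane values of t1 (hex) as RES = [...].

RES = [ 0xba  0x18  0xe6  0x2b  0x2b  0x7a  0x7a  0x18 ]

  t0: 2b 18 e6 2b 18 e6 7a 18
  t1: ba 18 e6 2b 2b 7a 7a 18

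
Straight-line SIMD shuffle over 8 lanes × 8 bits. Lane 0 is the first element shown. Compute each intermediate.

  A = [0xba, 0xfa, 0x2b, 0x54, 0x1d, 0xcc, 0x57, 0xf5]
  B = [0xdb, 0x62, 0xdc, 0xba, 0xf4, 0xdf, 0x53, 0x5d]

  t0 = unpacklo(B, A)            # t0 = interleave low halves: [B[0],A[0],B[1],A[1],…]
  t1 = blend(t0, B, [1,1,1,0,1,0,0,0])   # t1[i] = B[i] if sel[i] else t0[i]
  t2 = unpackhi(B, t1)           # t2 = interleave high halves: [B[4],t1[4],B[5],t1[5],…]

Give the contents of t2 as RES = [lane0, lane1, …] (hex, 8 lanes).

t0 = [0xdb, 0xba, 0x62, 0xfa, 0xdc, 0x2b, 0xba, 0x54]
t1 = [0xdb, 0x62, 0xdc, 0xfa, 0xf4, 0x2b, 0xba, 0x54]
t2 = [0xf4, 0xf4, 0xdf, 0x2b, 0x53, 0xba, 0x5d, 0x54]

RES = [ 0xf4  0xf4  0xdf  0x2b  0x53  0xba  0x5d  0x54 ]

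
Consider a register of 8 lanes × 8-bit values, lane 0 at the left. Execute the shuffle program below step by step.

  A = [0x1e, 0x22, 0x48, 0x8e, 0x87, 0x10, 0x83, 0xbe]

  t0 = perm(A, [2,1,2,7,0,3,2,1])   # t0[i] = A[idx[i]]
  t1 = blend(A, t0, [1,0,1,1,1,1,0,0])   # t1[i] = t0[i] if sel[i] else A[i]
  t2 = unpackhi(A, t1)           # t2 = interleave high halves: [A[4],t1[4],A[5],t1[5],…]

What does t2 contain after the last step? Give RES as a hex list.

t0 = [0x48, 0x22, 0x48, 0xbe, 0x1e, 0x8e, 0x48, 0x22]
t1 = [0x48, 0x22, 0x48, 0xbe, 0x1e, 0x8e, 0x83, 0xbe]
t2 = [0x87, 0x1e, 0x10, 0x8e, 0x83, 0x83, 0xbe, 0xbe]

RES = [0x87, 0x1e, 0x10, 0x8e, 0x83, 0x83, 0xbe, 0xbe]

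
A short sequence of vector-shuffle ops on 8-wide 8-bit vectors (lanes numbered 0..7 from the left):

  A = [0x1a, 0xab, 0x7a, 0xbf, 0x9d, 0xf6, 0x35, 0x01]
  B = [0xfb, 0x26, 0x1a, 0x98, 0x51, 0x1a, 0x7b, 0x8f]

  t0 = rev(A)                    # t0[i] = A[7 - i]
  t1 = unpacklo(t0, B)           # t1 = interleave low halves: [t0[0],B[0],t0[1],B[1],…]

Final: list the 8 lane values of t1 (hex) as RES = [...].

RES = [ 0x01  0xfb  0x35  0x26  0xf6  0x1a  0x9d  0x98 ]

  t0: 01 35 f6 9d bf 7a ab 1a
  t1: 01 fb 35 26 f6 1a 9d 98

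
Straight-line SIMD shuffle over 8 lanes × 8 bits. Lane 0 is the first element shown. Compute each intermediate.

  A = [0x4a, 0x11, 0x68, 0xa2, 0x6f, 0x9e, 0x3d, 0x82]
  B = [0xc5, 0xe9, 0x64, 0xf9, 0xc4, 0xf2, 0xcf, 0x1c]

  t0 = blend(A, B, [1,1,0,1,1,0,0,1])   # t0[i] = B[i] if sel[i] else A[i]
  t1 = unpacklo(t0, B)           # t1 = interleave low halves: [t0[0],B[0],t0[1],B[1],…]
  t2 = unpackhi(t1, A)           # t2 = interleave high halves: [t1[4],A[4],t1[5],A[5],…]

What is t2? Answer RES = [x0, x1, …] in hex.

RES = [ 0x68  0x6f  0x64  0x9e  0xf9  0x3d  0xf9  0x82 ]

  t0: c5 e9 68 f9 c4 9e 3d 1c
  t1: c5 c5 e9 e9 68 64 f9 f9
  t2: 68 6f 64 9e f9 3d f9 82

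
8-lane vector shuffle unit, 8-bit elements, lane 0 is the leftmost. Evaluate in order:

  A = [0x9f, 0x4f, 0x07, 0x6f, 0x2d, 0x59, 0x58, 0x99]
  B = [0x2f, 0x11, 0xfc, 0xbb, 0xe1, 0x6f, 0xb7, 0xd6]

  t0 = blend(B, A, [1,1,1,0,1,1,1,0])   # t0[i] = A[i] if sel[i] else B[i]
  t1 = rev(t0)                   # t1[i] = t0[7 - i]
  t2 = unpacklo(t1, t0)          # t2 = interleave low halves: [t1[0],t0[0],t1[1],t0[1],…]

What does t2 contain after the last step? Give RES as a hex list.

  t0: 9f 4f 07 bb 2d 59 58 d6
  t1: d6 58 59 2d bb 07 4f 9f
  t2: d6 9f 58 4f 59 07 2d bb

RES = [ 0xd6  0x9f  0x58  0x4f  0x59  0x07  0x2d  0xbb ]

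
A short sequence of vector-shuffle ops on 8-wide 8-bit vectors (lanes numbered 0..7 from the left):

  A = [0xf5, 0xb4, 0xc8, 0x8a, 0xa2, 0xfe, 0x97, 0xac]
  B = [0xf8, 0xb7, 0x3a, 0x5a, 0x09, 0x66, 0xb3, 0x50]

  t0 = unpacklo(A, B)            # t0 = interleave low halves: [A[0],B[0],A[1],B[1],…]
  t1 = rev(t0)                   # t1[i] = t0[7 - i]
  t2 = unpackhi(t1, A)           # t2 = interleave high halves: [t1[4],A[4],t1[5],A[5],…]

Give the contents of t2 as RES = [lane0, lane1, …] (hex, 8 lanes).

→ t0 |f5|f8|b4|b7|c8|3a|8a|5a|
→ t1 |5a|8a|3a|c8|b7|b4|f8|f5|
→ t2 |b7|a2|b4|fe|f8|97|f5|ac|

RES = [0xb7, 0xa2, 0xb4, 0xfe, 0xf8, 0x97, 0xf5, 0xac]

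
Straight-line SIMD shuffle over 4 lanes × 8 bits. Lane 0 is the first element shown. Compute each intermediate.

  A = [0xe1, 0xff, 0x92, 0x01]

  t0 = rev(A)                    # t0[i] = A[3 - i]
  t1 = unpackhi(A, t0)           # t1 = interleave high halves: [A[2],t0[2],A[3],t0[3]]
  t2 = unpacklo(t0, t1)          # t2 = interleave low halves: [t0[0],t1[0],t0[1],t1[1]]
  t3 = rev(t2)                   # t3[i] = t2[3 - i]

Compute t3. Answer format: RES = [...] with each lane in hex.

RES = [ 0xff  0x92  0x92  0x01 ]

  t0: 01 92 ff e1
  t1: 92 ff 01 e1
  t2: 01 92 92 ff
  t3: ff 92 92 01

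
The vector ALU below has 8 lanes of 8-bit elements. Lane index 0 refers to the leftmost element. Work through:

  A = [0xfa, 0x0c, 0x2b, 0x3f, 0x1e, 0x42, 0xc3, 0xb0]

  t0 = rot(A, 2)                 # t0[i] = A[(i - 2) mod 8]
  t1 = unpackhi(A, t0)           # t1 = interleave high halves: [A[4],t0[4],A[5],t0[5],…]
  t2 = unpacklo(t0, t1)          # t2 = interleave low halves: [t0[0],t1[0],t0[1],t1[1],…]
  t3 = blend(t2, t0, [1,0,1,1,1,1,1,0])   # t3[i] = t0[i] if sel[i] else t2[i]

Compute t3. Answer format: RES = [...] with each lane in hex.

  t0: c3 b0 fa 0c 2b 3f 1e 42
  t1: 1e 2b 42 3f c3 1e b0 42
  t2: c3 1e b0 2b fa 42 0c 3f
  t3: c3 1e fa 0c 2b 3f 1e 3f

RES = [0xc3, 0x1e, 0xfa, 0x0c, 0x2b, 0x3f, 0x1e, 0x3f]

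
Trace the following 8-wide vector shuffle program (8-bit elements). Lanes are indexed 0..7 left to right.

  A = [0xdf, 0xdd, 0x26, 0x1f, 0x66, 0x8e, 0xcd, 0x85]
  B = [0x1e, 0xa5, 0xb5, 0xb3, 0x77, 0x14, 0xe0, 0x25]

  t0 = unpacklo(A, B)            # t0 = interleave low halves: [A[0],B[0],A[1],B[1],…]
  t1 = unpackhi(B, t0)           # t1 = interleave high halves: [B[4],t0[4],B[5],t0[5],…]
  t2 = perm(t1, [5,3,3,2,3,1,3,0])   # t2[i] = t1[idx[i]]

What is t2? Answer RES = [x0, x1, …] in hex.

t0 = [0xdf, 0x1e, 0xdd, 0xa5, 0x26, 0xb5, 0x1f, 0xb3]
t1 = [0x77, 0x26, 0x14, 0xb5, 0xe0, 0x1f, 0x25, 0xb3]
t2 = [0x1f, 0xb5, 0xb5, 0x14, 0xb5, 0x26, 0xb5, 0x77]

RES = [0x1f, 0xb5, 0xb5, 0x14, 0xb5, 0x26, 0xb5, 0x77]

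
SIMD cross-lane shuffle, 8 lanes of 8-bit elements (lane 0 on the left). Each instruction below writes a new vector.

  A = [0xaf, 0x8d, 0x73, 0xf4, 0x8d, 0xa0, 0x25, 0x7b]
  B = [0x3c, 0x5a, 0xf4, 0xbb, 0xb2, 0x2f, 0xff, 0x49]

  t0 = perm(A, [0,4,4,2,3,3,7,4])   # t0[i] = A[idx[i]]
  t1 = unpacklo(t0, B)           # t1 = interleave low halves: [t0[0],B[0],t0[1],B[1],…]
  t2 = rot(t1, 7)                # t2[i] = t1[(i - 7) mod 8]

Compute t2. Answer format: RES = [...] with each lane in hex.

RES = [0x3c, 0x8d, 0x5a, 0x8d, 0xf4, 0x73, 0xbb, 0xaf]

t0 = [0xaf, 0x8d, 0x8d, 0x73, 0xf4, 0xf4, 0x7b, 0x8d]
t1 = [0xaf, 0x3c, 0x8d, 0x5a, 0x8d, 0xf4, 0x73, 0xbb]
t2 = [0x3c, 0x8d, 0x5a, 0x8d, 0xf4, 0x73, 0xbb, 0xaf]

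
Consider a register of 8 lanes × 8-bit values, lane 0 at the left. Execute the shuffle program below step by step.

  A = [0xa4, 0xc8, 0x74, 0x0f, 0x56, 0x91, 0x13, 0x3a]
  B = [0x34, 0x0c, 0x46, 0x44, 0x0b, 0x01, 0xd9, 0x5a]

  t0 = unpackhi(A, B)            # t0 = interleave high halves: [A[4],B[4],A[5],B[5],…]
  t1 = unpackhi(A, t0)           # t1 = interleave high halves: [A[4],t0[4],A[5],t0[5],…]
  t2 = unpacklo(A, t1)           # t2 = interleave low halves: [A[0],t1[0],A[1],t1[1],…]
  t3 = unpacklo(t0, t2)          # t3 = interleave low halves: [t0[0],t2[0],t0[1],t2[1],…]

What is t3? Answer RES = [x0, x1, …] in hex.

  t0: 56 0b 91 01 13 d9 3a 5a
  t1: 56 13 91 d9 13 3a 3a 5a
  t2: a4 56 c8 13 74 91 0f d9
  t3: 56 a4 0b 56 91 c8 01 13

RES = [ 0x56  0xa4  0x0b  0x56  0x91  0xc8  0x01  0x13 ]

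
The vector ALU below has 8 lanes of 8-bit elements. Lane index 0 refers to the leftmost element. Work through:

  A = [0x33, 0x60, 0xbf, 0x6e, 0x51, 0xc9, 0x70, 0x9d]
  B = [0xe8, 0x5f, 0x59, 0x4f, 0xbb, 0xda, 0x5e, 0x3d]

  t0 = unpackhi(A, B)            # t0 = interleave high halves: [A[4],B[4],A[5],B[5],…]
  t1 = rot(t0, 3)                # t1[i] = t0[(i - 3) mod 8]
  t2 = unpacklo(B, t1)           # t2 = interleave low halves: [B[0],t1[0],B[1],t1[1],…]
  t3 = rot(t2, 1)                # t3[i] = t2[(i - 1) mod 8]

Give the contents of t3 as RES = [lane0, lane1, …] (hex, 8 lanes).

RES = [ 0x51  0xe8  0x5e  0x5f  0x9d  0x59  0x3d  0x4f ]

→ t0 |51|bb|c9|da|70|5e|9d|3d|
→ t1 |5e|9d|3d|51|bb|c9|da|70|
→ t2 |e8|5e|5f|9d|59|3d|4f|51|
→ t3 |51|e8|5e|5f|9d|59|3d|4f|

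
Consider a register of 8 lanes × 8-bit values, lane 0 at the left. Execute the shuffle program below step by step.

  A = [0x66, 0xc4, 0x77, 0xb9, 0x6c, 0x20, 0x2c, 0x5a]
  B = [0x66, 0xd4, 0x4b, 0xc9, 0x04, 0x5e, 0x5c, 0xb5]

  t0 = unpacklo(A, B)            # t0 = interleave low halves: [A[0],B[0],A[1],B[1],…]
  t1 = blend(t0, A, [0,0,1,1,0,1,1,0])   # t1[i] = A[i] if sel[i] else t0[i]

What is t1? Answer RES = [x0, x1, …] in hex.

  t0: 66 66 c4 d4 77 4b b9 c9
  t1: 66 66 77 b9 77 20 2c c9

RES = [ 0x66  0x66  0x77  0xb9  0x77  0x20  0x2c  0xc9 ]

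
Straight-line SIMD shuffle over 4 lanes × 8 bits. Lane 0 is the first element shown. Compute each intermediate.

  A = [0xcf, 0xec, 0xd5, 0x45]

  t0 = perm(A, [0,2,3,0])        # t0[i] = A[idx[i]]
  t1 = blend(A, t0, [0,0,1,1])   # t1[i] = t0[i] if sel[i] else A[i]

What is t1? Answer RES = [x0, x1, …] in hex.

→ t0 |cf|d5|45|cf|
→ t1 |cf|ec|45|cf|

RES = [0xcf, 0xec, 0x45, 0xcf]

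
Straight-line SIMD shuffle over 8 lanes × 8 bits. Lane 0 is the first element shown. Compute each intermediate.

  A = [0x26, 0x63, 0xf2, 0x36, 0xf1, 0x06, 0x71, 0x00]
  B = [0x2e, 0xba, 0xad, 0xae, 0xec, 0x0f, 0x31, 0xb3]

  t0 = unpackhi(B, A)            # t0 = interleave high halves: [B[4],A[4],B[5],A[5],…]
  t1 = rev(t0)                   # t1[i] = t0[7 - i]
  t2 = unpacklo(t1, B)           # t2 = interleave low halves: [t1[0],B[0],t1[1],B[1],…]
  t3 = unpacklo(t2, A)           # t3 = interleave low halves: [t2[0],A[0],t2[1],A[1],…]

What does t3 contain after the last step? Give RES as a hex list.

RES = [ 0x00  0x26  0x2e  0x63  0xb3  0xf2  0xba  0x36 ]

  t0: ec f1 0f 06 31 71 b3 00
  t1: 00 b3 71 31 06 0f f1 ec
  t2: 00 2e b3 ba 71 ad 31 ae
  t3: 00 26 2e 63 b3 f2 ba 36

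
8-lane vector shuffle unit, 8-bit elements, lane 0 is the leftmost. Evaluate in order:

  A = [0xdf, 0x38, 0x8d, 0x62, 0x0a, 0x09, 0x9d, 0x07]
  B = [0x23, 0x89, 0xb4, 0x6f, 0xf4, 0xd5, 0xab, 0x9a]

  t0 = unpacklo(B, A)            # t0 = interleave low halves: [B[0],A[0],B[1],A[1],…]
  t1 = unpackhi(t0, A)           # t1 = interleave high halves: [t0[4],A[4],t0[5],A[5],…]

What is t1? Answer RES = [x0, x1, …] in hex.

RES = [ 0xb4  0x0a  0x8d  0x09  0x6f  0x9d  0x62  0x07 ]

  t0: 23 df 89 38 b4 8d 6f 62
  t1: b4 0a 8d 09 6f 9d 62 07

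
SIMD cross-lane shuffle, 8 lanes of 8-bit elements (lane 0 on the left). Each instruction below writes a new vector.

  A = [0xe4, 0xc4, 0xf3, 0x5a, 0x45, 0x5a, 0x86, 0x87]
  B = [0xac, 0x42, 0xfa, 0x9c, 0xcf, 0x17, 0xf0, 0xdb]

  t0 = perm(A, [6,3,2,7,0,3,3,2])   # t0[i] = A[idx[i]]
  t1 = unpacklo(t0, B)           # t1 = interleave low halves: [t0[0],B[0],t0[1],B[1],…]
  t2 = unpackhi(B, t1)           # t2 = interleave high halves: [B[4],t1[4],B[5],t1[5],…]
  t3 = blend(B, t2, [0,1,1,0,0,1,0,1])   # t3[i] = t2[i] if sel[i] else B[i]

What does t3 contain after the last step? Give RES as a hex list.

RES = [ 0xac  0xf3  0x17  0x9c  0xcf  0x87  0xf0  0x9c ]

t0 = [0x86, 0x5a, 0xf3, 0x87, 0xe4, 0x5a, 0x5a, 0xf3]
t1 = [0x86, 0xac, 0x5a, 0x42, 0xf3, 0xfa, 0x87, 0x9c]
t2 = [0xcf, 0xf3, 0x17, 0xfa, 0xf0, 0x87, 0xdb, 0x9c]
t3 = [0xac, 0xf3, 0x17, 0x9c, 0xcf, 0x87, 0xf0, 0x9c]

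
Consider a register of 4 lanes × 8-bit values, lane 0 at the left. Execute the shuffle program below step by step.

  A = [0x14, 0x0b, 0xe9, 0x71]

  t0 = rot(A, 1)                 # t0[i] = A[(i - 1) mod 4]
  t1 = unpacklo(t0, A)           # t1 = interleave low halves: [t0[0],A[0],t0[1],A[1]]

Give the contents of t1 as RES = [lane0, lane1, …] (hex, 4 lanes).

RES = [ 0x71  0x14  0x14  0x0b ]

→ t0 |71|14|0b|e9|
→ t1 |71|14|14|0b|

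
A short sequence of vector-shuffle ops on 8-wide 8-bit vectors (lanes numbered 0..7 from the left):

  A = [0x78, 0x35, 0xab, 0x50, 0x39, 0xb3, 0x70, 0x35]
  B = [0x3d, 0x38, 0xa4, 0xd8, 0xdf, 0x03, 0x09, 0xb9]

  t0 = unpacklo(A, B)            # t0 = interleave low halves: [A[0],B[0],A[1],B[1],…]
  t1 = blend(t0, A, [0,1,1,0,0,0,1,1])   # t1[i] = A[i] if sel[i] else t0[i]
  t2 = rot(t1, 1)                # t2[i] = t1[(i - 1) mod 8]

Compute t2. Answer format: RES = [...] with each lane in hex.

RES = [ 0x35  0x78  0x35  0xab  0x38  0xab  0xa4  0x70 ]

t0 = [0x78, 0x3d, 0x35, 0x38, 0xab, 0xa4, 0x50, 0xd8]
t1 = [0x78, 0x35, 0xab, 0x38, 0xab, 0xa4, 0x70, 0x35]
t2 = [0x35, 0x78, 0x35, 0xab, 0x38, 0xab, 0xa4, 0x70]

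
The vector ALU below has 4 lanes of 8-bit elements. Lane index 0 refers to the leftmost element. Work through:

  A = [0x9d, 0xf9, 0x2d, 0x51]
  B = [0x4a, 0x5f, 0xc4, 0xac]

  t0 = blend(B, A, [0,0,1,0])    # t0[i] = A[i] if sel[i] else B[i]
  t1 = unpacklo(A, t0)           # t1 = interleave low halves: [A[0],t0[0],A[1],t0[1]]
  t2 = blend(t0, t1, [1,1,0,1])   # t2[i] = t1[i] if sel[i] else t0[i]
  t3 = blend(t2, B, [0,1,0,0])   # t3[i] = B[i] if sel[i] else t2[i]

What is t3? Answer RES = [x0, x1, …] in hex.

→ t0 |4a|5f|2d|ac|
→ t1 |9d|4a|f9|5f|
→ t2 |9d|4a|2d|5f|
→ t3 |9d|5f|2d|5f|

RES = [ 0x9d  0x5f  0x2d  0x5f ]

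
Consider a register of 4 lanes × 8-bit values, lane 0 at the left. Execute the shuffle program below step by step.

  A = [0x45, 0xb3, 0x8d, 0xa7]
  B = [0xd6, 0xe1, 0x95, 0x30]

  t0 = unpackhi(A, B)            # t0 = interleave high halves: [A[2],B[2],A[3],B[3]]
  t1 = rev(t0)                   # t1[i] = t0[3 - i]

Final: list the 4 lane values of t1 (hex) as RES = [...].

RES = [0x30, 0xa7, 0x95, 0x8d]

t0 = [0x8d, 0x95, 0xa7, 0x30]
t1 = [0x30, 0xa7, 0x95, 0x8d]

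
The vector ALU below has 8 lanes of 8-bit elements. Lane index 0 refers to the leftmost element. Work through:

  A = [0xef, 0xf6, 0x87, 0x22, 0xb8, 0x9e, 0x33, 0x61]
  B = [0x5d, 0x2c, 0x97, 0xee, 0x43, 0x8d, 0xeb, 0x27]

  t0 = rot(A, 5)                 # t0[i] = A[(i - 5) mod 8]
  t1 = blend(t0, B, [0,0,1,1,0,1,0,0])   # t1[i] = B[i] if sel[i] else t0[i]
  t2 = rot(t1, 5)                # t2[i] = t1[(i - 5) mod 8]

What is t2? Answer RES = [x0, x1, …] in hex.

→ t0 |22|b8|9e|33|61|ef|f6|87|
→ t1 |22|b8|97|ee|61|8d|f6|87|
→ t2 |ee|61|8d|f6|87|22|b8|97|

RES = [ 0xee  0x61  0x8d  0xf6  0x87  0x22  0xb8  0x97 ]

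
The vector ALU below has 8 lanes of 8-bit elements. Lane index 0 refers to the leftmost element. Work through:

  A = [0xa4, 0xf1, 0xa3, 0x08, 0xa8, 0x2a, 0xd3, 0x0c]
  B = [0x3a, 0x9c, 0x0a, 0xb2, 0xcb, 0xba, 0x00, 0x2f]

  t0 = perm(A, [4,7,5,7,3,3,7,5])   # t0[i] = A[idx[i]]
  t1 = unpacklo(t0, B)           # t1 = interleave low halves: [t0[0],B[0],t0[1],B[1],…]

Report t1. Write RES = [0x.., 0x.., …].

RES = [0xa8, 0x3a, 0x0c, 0x9c, 0x2a, 0x0a, 0x0c, 0xb2]

t0 = [0xa8, 0x0c, 0x2a, 0x0c, 0x08, 0x08, 0x0c, 0x2a]
t1 = [0xa8, 0x3a, 0x0c, 0x9c, 0x2a, 0x0a, 0x0c, 0xb2]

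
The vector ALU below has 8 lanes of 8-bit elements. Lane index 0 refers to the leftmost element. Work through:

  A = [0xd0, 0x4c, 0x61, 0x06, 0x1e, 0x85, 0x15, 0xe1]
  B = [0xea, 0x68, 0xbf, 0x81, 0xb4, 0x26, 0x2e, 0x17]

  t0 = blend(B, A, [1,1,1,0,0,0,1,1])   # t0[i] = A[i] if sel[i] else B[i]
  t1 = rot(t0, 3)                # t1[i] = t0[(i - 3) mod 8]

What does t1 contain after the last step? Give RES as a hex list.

RES = [0x26, 0x15, 0xe1, 0xd0, 0x4c, 0x61, 0x81, 0xb4]

t0 = [0xd0, 0x4c, 0x61, 0x81, 0xb4, 0x26, 0x15, 0xe1]
t1 = [0x26, 0x15, 0xe1, 0xd0, 0x4c, 0x61, 0x81, 0xb4]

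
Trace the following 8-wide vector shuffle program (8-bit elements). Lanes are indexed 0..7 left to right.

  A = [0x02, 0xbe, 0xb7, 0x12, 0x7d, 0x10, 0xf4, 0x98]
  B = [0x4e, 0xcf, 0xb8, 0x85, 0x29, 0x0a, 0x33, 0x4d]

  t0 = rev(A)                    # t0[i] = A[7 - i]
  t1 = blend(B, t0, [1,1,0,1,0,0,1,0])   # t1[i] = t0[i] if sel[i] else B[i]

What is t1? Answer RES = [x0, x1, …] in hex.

RES = [ 0x98  0xf4  0xb8  0x7d  0x29  0x0a  0xbe  0x4d ]

→ t0 |98|f4|10|7d|12|b7|be|02|
→ t1 |98|f4|b8|7d|29|0a|be|4d|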